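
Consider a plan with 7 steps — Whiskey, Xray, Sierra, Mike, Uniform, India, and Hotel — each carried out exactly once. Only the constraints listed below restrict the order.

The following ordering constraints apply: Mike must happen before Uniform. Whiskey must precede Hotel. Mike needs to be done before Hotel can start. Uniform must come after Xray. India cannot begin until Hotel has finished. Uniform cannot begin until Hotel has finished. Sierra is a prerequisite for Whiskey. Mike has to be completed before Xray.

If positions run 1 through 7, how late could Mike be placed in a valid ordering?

3

Every step that must follow Mike has to come after it. Tracing all chains starting from Mike, those steps are: Xray, Uniform, India, Hotel — 4 in total.
So at least 4 steps follow Mike, putting Mike no later than position 3. That position is achievable by scheduling everything else first.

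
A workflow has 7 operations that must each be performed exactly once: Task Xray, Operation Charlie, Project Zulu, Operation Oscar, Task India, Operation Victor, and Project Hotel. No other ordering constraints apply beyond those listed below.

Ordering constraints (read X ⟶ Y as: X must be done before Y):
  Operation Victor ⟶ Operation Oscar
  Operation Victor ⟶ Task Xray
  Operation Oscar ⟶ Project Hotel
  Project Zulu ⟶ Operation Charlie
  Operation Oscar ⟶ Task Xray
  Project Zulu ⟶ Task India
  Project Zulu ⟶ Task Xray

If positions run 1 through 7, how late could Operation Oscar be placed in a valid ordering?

5

Following every chain forward from Operation Oscar, the operations that must come later are Task Xray, Project Hotel — 2 of them.
With 2 mandatory successors out of 7 operations total, the latest slot for Operation Oscar is 7−2 = 5, and it's reachable by doing all non-successors before Operation Oscar.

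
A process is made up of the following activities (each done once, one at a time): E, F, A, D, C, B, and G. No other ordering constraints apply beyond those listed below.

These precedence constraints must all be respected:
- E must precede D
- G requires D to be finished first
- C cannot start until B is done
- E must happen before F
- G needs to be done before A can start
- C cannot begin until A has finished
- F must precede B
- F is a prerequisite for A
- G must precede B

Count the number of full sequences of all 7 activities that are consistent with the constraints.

6

E is the only activity with nothing required before it, so every ordering starts there.
Counting all ways to extend the partial order to a total order gives 6.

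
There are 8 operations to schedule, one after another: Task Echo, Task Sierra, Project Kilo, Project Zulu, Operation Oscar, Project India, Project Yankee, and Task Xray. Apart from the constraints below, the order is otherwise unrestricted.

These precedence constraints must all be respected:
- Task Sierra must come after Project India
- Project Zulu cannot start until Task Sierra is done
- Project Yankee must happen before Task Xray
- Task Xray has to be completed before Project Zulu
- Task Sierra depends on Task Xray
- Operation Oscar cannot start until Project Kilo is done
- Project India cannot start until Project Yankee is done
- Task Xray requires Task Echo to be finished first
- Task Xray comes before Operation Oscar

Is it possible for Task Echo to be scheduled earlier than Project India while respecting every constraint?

Nothing in the constraints forces Project India before Task Echo — there is no chain from Project India to Task Echo.
That means at least one valid schedule has Task Echo before Project India.

Yes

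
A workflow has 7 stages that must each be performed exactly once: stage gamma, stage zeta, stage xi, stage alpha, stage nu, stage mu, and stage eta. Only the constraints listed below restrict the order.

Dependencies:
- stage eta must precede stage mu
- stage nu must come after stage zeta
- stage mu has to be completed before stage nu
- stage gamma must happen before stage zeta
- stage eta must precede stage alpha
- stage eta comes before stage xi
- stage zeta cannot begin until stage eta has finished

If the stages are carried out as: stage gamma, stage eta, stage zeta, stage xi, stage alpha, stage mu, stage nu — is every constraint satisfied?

Checking each listed constraint against this order: for instance, stage eta is in position 2 and stage mu in position 6, so that constraint holds — and the remaining constraints check out the same way.

Yes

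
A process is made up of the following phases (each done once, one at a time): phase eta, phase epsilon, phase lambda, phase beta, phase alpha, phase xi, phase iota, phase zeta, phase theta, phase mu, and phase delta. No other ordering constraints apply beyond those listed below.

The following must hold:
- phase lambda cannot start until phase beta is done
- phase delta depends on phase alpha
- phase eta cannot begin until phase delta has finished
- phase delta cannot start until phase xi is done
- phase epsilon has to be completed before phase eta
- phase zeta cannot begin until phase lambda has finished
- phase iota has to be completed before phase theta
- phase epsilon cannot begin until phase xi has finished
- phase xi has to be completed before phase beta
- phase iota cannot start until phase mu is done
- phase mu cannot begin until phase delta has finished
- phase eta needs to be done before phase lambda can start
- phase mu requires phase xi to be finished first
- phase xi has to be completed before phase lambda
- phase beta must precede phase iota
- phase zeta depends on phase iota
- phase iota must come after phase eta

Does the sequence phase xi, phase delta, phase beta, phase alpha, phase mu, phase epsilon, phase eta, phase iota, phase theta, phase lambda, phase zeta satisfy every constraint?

The sequence places phase delta ahead of phase alpha.
That contradicts the constraint that phase alpha must precede phase delta.

No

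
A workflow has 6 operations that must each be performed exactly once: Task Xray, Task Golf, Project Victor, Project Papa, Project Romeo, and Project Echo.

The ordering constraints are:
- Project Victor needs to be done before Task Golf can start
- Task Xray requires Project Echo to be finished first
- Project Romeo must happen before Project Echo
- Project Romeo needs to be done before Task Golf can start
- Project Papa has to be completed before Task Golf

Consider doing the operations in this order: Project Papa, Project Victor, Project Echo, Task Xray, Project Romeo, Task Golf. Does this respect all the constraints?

Here Project Romeo comes after Project Echo.
That contradicts the constraint that Project Romeo must precede Project Echo.

No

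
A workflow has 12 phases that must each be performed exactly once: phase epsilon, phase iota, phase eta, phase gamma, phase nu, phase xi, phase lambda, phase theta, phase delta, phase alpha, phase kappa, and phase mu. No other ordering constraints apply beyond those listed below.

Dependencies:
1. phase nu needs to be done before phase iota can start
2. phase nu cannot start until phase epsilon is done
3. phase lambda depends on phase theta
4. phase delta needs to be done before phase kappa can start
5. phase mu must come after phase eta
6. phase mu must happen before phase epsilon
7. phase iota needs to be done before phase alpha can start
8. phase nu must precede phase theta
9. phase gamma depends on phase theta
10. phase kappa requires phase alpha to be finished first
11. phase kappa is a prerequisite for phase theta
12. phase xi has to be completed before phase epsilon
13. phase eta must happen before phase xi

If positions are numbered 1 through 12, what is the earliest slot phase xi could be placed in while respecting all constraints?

The only phase forced before phase xi (directly or transitively) is phase eta.
So at minimum 1 phase comes before phase xi, putting phase xi no earlier than position 2. That position is achievable by scheduling exactly that predecessor first.

2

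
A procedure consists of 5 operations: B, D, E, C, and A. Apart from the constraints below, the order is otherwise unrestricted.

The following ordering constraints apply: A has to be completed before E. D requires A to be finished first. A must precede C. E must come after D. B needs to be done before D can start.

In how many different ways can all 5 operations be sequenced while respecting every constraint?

7

The operations with no prerequisites are B, A; any of them can be placed first.
Systematically extending each partial ordering one operation at a time and counting, there are 7 complete orderings.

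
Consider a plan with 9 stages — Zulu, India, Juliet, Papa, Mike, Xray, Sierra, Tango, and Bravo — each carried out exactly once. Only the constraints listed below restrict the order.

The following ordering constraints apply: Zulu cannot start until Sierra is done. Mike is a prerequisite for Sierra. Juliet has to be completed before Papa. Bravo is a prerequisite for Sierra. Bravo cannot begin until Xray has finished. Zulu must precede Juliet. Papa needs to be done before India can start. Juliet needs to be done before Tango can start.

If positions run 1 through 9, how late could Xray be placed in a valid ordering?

2

The stages that are forced after Xray, directly or by a chain of constraints, are Zulu, India, Juliet, Papa, Sierra, Tango, Bravo. That's 7 stages.
So at least 7 stages follow Xray, putting Xray no later than position 2. That position is achievable by scheduling everything else first.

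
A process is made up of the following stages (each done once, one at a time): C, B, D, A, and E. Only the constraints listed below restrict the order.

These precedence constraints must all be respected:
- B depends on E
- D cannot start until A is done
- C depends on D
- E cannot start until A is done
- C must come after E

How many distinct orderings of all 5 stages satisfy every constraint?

5

A is the only stage with nothing required before it, so every ordering starts there.
Counting all ways to extend the partial order to a total order gives 5.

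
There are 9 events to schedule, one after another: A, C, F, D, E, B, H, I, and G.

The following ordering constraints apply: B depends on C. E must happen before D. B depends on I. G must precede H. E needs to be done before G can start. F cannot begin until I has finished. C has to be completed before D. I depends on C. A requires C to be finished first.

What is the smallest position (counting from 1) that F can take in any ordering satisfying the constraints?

The events that are forced before F, directly or transitively, are C, I. That's 2 events.
With 2 mandatory predecessors, the earliest F can sit is position 2+1 = 3, and placing just those 2 first achieves it.

3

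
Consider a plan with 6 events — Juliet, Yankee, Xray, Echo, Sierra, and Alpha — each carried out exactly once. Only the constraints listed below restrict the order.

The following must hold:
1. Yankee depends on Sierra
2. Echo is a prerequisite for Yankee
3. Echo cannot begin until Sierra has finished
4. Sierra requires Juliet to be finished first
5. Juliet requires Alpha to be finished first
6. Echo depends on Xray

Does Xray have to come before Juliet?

No

Nothing in the constraints links Xray and Juliet; they are unordered relative to each other.
There exist valid orderings with Juliet before Xray, so Xray is not required to come first.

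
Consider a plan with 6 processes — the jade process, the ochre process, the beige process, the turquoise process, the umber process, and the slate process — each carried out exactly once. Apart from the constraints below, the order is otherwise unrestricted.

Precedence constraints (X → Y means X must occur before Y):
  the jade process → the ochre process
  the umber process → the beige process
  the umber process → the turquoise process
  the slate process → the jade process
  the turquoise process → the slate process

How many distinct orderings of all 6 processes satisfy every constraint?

Only the umber process has no prerequisites, so it must go first.
Systematically extending each partial ordering one process at a time and counting, there are 5 complete orderings.

5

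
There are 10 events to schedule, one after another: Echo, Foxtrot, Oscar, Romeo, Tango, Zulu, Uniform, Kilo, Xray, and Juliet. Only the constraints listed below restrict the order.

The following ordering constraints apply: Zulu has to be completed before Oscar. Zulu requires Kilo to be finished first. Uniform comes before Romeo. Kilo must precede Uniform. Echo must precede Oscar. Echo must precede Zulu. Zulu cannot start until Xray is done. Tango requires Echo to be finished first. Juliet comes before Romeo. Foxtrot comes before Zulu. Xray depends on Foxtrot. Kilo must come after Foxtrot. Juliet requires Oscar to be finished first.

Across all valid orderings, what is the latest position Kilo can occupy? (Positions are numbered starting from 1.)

5

Following every chain forward from Kilo, the events that must come later are Oscar, Romeo, Zulu, Uniform, Juliet — 5 of them.
With 5 mandatory successors out of 10 events total, the latest slot for Kilo is 10−5 = 5, and it's reachable by doing all non-successors before Kilo.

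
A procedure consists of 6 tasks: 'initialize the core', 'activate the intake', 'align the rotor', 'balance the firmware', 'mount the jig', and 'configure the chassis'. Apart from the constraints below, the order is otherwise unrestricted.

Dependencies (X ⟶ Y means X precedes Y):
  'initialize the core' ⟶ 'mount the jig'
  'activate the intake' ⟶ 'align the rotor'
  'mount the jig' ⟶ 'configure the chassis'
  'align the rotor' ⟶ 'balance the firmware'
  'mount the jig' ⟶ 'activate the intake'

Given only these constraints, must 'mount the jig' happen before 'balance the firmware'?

Yes

There is a constraint chain 'mount the jig' → 'activate the intake' → 'align the rotor' → 'balance the firmware'.
Hence 'mount the jig' necessarily comes before 'balance the firmware'.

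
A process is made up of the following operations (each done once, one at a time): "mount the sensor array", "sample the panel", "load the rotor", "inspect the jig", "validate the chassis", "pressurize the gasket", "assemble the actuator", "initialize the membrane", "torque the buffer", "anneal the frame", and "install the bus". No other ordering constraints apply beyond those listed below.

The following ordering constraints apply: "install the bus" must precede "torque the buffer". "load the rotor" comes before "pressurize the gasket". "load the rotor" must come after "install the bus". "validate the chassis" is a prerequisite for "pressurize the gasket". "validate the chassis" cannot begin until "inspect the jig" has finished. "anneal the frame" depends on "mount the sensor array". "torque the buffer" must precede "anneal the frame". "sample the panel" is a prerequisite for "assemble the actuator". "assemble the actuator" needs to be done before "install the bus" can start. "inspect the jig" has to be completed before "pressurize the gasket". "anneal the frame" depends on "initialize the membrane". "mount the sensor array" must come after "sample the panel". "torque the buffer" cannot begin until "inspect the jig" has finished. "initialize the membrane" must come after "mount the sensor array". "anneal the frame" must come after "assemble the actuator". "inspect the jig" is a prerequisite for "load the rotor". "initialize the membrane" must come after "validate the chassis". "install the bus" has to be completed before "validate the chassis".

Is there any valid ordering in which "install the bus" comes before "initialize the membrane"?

Yes

The constraints force "install the bus" before "initialize the membrane", so yes — every valid ordering has "install the bus" earlier.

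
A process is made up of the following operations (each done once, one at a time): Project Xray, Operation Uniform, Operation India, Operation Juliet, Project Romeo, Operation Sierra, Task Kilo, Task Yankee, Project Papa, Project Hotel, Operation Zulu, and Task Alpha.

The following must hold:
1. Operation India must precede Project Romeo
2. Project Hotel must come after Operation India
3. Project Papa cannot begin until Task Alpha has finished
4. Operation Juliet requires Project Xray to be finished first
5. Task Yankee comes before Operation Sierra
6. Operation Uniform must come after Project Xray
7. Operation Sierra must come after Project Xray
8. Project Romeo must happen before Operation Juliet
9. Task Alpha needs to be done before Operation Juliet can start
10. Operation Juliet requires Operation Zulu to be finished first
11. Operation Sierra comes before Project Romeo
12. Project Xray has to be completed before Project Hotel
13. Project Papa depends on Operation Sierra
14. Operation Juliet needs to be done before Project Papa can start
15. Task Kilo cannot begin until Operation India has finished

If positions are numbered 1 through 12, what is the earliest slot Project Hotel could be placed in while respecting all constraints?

Working backwards through the constraints from Project Hotel, its full set of required predecessors is Project Xray, Operation India — 2 of them.
With 2 mandatory predecessors, the earliest Project Hotel can sit is position 2+1 = 3, and placing just those 2 first achieves it.

3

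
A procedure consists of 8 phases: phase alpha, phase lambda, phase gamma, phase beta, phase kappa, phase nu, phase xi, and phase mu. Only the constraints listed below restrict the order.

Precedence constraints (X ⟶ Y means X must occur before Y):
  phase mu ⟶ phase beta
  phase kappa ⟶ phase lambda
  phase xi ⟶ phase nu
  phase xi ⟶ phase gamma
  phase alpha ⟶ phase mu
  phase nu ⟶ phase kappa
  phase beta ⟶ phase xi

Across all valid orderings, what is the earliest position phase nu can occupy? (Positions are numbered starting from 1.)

Every phase that must precede phase nu has to come before it. Tracing all chains that end at phase nu, those phases are: phase alpha, phase beta, phase xi, phase mu — 4 in total.
With 4 mandatory predecessors, the earliest phase nu can sit is position 4+1 = 5, and placing just those 4 first achieves it.

5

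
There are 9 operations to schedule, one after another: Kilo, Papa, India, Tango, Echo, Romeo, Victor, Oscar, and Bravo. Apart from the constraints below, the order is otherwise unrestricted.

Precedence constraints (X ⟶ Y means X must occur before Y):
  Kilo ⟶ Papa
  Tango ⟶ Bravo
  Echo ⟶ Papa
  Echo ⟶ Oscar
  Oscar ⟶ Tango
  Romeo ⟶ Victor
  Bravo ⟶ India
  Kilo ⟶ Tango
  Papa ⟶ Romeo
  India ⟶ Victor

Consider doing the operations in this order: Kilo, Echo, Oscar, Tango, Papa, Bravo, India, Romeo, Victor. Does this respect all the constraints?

Yes

Every stated constraint is respected: Kilo sits at position 1, ahead of Papa at position 5, and each of the other listed pairs likewise has the predecessor earlier in the sequence.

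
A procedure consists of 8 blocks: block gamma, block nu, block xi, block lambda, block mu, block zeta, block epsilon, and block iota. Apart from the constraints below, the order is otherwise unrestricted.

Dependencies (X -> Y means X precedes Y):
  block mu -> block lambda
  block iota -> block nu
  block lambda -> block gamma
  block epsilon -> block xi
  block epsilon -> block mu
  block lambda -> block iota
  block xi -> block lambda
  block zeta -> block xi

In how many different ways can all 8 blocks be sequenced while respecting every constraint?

The blocks with no prerequisites are block zeta, block epsilon; any of them can be placed first.
Enumerating by repeatedly choosing an available block (one whose prerequisites are all placed) gives 15 distinct complete orderings.

15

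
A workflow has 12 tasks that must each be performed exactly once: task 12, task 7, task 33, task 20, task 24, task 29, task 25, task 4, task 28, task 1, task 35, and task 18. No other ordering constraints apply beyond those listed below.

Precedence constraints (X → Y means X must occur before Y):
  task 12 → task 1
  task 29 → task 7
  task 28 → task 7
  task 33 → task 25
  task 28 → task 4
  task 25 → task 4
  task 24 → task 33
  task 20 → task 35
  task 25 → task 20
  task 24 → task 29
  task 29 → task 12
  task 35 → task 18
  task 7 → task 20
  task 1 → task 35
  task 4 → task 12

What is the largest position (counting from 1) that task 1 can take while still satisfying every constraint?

The tasks that are forced after task 1, directly or by a chain of constraints, are task 35, task 18. That's 2 tasks.
So at least 2 tasks follow task 1, putting task 1 no later than position 10. That position is achievable by scheduling everything else first.

10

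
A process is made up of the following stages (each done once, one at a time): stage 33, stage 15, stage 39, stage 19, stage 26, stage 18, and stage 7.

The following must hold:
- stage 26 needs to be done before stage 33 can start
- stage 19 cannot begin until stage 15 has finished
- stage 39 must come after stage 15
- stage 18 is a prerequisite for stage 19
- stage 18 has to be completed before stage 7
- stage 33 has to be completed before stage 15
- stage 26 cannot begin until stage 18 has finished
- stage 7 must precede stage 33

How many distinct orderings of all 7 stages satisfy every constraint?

Only stage 18 has no prerequisites, so it must go first.
Counting all ways to extend the partial order to a total order gives 4.

4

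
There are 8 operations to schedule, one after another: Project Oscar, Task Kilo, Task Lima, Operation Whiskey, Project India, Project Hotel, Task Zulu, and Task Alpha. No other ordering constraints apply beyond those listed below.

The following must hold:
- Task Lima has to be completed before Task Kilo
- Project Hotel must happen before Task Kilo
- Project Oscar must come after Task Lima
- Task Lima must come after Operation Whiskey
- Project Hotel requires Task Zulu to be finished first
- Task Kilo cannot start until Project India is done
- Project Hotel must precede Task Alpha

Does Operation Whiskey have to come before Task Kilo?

There is a constraint chain Operation Whiskey → Task Lima → Task Kilo.
So Operation Whiskey must precede Task Kilo in any valid ordering.

Yes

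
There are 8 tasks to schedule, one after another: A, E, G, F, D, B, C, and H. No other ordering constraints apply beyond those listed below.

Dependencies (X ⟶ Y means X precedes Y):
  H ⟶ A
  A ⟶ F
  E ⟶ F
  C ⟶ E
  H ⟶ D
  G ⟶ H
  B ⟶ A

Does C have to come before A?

Nothing in the constraints links C and A; they are unordered relative to each other.
There exist valid orderings with A before C, so C is not required to come first.

No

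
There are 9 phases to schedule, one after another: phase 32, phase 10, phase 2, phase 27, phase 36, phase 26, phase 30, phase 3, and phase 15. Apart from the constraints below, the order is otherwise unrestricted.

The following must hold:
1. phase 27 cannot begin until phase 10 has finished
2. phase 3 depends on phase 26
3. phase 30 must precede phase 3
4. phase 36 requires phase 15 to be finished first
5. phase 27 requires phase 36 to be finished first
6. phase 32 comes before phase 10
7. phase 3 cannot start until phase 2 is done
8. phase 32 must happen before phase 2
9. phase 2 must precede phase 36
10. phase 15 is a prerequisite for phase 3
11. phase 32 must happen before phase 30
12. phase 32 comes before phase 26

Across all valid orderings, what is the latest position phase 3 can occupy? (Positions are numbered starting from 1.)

Phase 3 has no required successors, so nothing stops it from going last (position 9).

9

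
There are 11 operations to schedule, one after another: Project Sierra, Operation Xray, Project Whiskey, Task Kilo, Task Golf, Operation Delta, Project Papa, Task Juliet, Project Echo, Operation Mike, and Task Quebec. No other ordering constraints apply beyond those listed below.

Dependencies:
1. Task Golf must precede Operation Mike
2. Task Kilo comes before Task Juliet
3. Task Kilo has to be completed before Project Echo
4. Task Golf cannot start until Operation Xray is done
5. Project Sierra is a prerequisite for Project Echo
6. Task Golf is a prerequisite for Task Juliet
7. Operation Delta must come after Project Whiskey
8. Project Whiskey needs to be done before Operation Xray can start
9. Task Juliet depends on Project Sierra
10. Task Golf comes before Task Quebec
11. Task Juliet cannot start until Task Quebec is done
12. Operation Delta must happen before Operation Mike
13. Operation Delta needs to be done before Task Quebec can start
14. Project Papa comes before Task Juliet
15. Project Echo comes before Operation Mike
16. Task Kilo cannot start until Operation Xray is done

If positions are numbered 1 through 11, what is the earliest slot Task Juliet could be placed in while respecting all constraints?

9

The operations that are forced before Task Juliet, directly or transitively, are Project Sierra, Operation Xray, Project Whiskey, Task Kilo, Task Golf, Operation Delta, Project Papa, Task Quebec. That's 8 operations.
With 8 mandatory predecessors, the earliest Task Juliet can sit is position 8+1 = 9, and placing just those 8 first achieves it.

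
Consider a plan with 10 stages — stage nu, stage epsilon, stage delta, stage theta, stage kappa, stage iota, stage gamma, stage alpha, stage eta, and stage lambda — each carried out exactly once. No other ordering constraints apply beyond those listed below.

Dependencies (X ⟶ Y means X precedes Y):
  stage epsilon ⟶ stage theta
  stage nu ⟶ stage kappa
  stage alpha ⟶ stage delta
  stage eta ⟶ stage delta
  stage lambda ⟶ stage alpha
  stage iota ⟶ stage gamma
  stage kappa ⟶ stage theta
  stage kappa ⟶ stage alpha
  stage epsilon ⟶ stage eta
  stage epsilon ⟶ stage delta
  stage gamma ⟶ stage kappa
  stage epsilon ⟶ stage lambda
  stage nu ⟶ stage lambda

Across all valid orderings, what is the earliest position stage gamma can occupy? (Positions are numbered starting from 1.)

The only stage forced before stage gamma (directly or transitively) is stage iota.
With 1 mandatory predecessor, the earliest stage gamma can sit is position 1+1 = 2, and placing just that one first achieves it.

2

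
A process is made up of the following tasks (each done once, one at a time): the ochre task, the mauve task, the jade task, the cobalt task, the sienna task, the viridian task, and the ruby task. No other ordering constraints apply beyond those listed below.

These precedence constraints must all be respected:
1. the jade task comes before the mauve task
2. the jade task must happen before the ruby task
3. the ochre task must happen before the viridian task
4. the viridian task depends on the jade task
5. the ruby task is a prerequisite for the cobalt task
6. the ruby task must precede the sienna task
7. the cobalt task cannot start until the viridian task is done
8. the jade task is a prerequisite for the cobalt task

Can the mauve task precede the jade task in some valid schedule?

No

Following the jade task → the mauve task, the jade task must precede the mauve task in every valid ordering.
Hence the mauve task can never be scheduled before the jade task.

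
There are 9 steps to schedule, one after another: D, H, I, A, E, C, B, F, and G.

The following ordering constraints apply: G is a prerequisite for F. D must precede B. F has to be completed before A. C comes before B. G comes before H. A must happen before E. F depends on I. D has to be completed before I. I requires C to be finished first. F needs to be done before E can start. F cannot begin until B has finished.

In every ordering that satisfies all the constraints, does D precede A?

Chaining the stated constraints: D → I → F → A.
Hence D necessarily comes before A.

Yes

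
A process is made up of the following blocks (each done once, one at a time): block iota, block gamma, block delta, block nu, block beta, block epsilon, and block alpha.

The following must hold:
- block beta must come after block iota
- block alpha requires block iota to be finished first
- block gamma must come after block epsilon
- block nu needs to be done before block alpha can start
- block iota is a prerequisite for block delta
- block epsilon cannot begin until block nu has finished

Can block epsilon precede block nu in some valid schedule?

There is a dependency chain block nu → block epsilon, so block epsilon always comes after block nu.
Hence block epsilon can never be scheduled before block nu.

No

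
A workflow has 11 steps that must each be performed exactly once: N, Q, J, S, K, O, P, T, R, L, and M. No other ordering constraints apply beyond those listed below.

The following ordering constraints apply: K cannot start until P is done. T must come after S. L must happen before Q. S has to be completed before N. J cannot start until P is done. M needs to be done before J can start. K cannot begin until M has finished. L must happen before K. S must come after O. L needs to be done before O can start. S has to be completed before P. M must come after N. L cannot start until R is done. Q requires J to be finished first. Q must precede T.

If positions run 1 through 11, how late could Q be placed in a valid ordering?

10

The only step forced after Q (directly or by a chain) is T.
So at least 1 step follows Q, putting Q no later than position 10. That position is achievable by scheduling everything else first.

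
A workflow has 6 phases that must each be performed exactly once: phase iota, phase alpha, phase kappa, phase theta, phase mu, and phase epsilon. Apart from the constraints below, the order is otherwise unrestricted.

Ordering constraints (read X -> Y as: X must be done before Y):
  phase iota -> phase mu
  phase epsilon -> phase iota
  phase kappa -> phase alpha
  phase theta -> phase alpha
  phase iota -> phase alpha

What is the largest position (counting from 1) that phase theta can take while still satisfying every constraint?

5

The only phase forced after phase theta (directly or by a chain) is phase alpha.
So at least 1 phase follows phase theta, putting phase theta no later than position 5. That position is achievable by scheduling everything else first.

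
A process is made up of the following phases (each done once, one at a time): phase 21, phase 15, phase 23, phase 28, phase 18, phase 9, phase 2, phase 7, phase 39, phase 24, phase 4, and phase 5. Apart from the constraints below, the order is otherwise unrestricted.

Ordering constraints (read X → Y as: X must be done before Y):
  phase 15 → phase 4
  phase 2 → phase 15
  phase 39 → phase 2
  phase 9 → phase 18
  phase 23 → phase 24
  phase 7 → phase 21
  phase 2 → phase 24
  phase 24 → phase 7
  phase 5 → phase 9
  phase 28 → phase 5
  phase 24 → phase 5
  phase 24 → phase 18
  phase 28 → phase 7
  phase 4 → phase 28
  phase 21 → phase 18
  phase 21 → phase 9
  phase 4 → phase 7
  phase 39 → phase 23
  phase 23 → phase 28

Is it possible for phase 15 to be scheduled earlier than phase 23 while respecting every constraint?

Yes

No chain of constraints runs from phase 23 to phase 15, so phase 23 is not required to come first.
That means at least one valid schedule has phase 15 before phase 23.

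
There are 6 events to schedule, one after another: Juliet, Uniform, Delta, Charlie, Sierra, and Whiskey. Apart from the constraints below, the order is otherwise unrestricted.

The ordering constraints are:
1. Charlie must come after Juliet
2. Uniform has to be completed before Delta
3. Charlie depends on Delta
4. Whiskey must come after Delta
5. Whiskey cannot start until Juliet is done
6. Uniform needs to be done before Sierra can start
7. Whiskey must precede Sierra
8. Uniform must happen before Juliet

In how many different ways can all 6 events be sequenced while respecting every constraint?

Only Uniform has no prerequisites, so it must go first.
Enumerating by repeatedly choosing an available event (one whose prerequisites are all placed) gives 6 distinct complete orderings.

6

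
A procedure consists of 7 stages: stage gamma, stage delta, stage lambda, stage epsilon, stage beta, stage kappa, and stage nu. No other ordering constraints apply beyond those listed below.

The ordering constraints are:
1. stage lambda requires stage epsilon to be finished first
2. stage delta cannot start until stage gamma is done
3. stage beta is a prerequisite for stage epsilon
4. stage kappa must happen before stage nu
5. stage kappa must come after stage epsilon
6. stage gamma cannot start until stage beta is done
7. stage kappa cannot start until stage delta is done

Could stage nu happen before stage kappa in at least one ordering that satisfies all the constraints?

No

The constraints give a chain stage kappa → stage nu, which forces stage kappa before stage nu.
So no valid ordering can have stage nu before stage kappa.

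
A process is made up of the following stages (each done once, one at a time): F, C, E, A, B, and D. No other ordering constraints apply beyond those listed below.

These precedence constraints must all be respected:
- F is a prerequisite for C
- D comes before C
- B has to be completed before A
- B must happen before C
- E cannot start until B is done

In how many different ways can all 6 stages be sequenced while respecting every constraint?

3 stages have no prerequisites (F, B, D), so any of them could come first.
Counting all ways to extend the partial order to a total order gives 76.

76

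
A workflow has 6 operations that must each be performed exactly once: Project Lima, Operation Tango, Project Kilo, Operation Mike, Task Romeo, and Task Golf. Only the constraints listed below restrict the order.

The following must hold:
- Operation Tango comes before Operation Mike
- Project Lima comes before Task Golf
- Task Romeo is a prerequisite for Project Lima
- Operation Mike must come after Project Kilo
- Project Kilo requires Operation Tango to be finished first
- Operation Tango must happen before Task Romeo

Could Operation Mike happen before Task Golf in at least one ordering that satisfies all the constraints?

Nothing in the constraints forces Task Golf before Operation Mike — there is no chain from Task Golf to Operation Mike.
So a valid ordering placing Operation Mike earlier than Task Golf exists.

Yes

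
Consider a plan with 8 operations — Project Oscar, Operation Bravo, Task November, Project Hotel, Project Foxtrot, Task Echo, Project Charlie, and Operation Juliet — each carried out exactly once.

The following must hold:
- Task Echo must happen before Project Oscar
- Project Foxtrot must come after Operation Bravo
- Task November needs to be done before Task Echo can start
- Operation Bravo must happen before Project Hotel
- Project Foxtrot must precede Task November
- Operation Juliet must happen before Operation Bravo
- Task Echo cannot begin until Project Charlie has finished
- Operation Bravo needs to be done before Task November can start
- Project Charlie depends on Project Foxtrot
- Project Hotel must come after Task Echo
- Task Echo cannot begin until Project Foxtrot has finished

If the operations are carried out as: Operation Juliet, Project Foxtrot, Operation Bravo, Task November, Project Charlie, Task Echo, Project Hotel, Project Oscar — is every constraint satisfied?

The sequence places Project Foxtrot ahead of Operation Bravo.
Since Operation Bravo is required before Project Foxtrot, the ordering is invalid.

No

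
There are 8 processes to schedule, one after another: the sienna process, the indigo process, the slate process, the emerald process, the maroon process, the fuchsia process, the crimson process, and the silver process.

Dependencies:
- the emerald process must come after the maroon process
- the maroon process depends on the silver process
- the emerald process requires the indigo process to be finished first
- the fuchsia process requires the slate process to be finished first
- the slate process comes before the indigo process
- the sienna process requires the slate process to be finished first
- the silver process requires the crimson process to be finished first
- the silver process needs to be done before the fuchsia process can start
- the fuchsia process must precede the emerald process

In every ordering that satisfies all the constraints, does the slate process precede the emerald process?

Yes

Tracing the constraints gives a chain: the slate process → the indigo process → the emerald process.
Hence the slate process necessarily comes before the emerald process.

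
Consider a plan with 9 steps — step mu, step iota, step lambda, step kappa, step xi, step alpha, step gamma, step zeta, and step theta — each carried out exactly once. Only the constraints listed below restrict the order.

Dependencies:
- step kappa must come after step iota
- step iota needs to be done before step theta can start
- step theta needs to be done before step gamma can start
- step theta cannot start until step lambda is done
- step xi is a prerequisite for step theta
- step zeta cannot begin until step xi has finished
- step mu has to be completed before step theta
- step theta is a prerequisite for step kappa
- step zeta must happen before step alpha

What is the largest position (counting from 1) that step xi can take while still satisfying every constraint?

4

Every step that must follow step xi has to come after it. Tracing all chains starting from step xi, those steps are: step kappa, step alpha, step gamma, step zeta, step theta — 5 in total.
So at least 5 steps follow step xi, putting step xi no later than position 4. That position is achievable by scheduling everything else first.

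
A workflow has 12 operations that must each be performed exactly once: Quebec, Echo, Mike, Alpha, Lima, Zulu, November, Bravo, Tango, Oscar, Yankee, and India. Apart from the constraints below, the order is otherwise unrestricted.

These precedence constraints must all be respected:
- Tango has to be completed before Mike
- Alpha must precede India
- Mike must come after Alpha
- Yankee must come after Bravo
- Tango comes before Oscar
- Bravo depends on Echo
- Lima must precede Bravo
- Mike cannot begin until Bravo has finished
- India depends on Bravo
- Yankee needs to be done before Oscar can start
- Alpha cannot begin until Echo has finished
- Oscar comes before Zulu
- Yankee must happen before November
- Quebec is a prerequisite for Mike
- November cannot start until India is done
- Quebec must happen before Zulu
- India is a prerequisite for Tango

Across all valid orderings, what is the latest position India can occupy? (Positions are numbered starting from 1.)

Every operation that must follow India has to come after it. Tracing all chains starting from India, those operations are: Mike, Zulu, November, Tango, Oscar — 5 in total.
With 5 mandatory successors out of 12 operations total, the latest slot for India is 12−5 = 7, and it's reachable by doing all non-successors before India.

7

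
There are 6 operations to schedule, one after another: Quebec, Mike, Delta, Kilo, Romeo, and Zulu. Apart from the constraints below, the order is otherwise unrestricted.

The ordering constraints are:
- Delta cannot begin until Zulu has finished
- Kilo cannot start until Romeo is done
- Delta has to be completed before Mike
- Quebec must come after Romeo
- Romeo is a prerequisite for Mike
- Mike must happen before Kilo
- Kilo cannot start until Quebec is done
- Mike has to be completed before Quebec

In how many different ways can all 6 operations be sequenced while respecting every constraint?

The operations with no prerequisites are Romeo, Zulu; any of them can be placed first.
Counting all ways to extend the partial order to a total order gives 3.

3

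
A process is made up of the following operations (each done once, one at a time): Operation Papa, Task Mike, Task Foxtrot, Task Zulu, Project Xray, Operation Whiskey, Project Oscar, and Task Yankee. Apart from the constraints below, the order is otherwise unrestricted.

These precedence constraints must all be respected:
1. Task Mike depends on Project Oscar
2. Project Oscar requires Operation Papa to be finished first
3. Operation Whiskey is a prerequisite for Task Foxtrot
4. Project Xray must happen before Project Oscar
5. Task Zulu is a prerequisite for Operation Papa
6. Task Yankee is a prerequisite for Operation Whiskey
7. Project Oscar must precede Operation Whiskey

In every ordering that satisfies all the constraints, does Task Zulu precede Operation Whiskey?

Following the dependencies: Task Zulu → Operation Papa → Project Oscar → Operation Whiskey.
So Task Zulu must precede Operation Whiskey in any valid ordering.

Yes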